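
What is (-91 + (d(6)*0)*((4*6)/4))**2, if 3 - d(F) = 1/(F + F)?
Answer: 8281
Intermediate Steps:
d(F) = 3 - 1/(2*F) (d(F) = 3 - 1/(F + F) = 3 - 1/(2*F))
(-91 + (d(6)*0)*((4*6)/4))**2 = (-91 + ((3 - 1/2/6)*0)*((4*6)/4))**2 = (-91 + ((3 - 1/2*1/6)*0)*(24*(1/4)))**2 = (-91 + ((3 - 1/12)*0)*6)**2 = (-91 + ((35/12)*0)*6)**2 = (-91 + 0*6)**2 = (-91 + 0)**2 = (-91)**2 = 8281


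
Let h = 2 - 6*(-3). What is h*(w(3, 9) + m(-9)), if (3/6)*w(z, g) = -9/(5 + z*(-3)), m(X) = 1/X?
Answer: 790/9 ≈ 87.778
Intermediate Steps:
w(z, g) = -18/(5 - 3*z) (w(z, g) = 2*(-9/(5 + z*(-3))) = 2*(-9/(5 - 3*z)) = -18/(5 - 3*z))
h = 20 (h = 2 + 18 = 20)
h*(w(3, 9) + m(-9)) = 20*(18/(-5 + 3*3) + 1/(-9)) = 20*(18/(-5 + 9) - ⅑) = 20*(18/4 - ⅑) = 20*(18*(¼) - ⅑) = 20*(9/2 - ⅑) = 20*(79/18) = 790/9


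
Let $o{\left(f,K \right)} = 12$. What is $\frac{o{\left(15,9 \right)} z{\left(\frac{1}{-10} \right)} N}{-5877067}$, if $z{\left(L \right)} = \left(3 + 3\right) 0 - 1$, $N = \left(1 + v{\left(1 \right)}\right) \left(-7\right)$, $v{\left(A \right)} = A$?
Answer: $- \frac{24}{839581} \approx -2.8586 \cdot 10^{-5}$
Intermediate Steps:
$N = -14$ ($N = \left(1 + 1\right) \left(-7\right) = 2 \left(-7\right) = -14$)
$z{\left(L \right)} = -1$ ($z{\left(L \right)} = 6 \cdot 0 - 1 = 0 - 1 = -1$)
$\frac{o{\left(15,9 \right)} z{\left(\frac{1}{-10} \right)} N}{-5877067} = \frac{12 \left(-1\right) \left(-14\right)}{-5877067} = \left(-12\right) \left(-14\right) \left(- \frac{1}{5877067}\right) = 168 \left(- \frac{1}{5877067}\right) = - \frac{24}{839581}$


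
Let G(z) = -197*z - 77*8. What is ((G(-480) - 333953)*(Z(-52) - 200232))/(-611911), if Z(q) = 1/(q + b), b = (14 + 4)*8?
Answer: -4421288112087/56295812 ≈ -78537.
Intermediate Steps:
b = 144 (b = 18*8 = 144)
G(z) = -616 - 197*z (G(z) = -197*z - 616 = -616 - 197*z)
Z(q) = 1/(144 + q) (Z(q) = 1/(q + 144) = 1/(144 + q))
((G(-480) - 333953)*(Z(-52) - 200232))/(-611911) = (((-616 - 197*(-480)) - 333953)*(1/(144 - 52) - 200232))/(-611911) = (((-616 + 94560) - 333953)*(1/92 - 200232))*(-1/611911) = ((93944 - 333953)*(1/92 - 200232))*(-1/611911) = -240009*(-18421343/92)*(-1/611911) = (4421288112087/92)*(-1/611911) = -4421288112087/56295812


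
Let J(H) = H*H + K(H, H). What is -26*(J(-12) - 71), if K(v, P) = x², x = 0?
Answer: -1898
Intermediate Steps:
K(v, P) = 0 (K(v, P) = 0² = 0)
J(H) = H² (J(H) = H*H + 0 = H² + 0 = H²)
-26*(J(-12) - 71) = -26*((-12)² - 71) = -26*(144 - 71) = -26*73 = -1898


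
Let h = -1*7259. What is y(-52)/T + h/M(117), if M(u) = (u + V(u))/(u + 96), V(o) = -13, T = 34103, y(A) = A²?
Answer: -52728651985/3546712 ≈ -14867.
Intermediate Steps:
h = -7259
M(u) = (-13 + u)/(96 + u) (M(u) = (u - 13)/(u + 96) = (-13 + u)/(96 + u))
y(-52)/T + h/M(117) = (-52)²/34103 - 7259*(96 + 117)/(-13 + 117) = 2704*(1/34103) - 7259/(104/213) = 2704/34103 - 7259/((1/213)*104) = 2704/34103 - 7259/104/213 = 2704/34103 - 7259*213/104 = 2704/34103 - 1546167/104 = -52728651985/3546712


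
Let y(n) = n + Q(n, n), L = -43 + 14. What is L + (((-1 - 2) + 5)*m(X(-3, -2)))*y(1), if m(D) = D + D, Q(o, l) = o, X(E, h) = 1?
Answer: -21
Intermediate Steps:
m(D) = 2*D
L = -29
y(n) = 2*n (y(n) = n + n = 2*n)
L + (((-1 - 2) + 5)*m(X(-3, -2)))*y(1) = -29 + (((-1 - 2) + 5)*(2*1))*(2*1) = -29 + ((-3 + 5)*2)*2 = -29 + (2*2)*2 = -29 + 4*2 = -29 + 8 = -21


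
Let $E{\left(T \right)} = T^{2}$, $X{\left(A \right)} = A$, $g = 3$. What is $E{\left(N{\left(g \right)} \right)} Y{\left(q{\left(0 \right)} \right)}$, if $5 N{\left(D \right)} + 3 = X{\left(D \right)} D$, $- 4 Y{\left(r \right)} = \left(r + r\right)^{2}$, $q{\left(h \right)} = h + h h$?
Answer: $0$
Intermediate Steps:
$q{\left(h \right)} = h + h^{2}$
$Y{\left(r \right)} = - r^{2}$ ($Y{\left(r \right)} = - \frac{\left(r + r\right)^{2}}{4} = - \frac{\left(2 r\right)^{2}}{4} = - \frac{4 r^{2}}{4} = - r^{2}$)
$N{\left(D \right)} = - \frac{3}{5} + \frac{D^{2}}{5}$ ($N{\left(D \right)} = - \frac{3}{5} + \frac{D D}{5} = - \frac{3}{5} + \frac{D^{2}}{5}$)
$E{\left(N{\left(g \right)} \right)} Y{\left(q{\left(0 \right)} \right)} = \left(- \frac{3}{5} + \frac{3^{2}}{5}\right)^{2} \left(- \left(0 \left(1 + 0\right)\right)^{2}\right) = \left(- \frac{3}{5} + \frac{1}{5} \cdot 9\right)^{2} \left(- \left(0 \cdot 1\right)^{2}\right) = \left(- \frac{3}{5} + \frac{9}{5}\right)^{2} \left(- 0^{2}\right) = \left(\frac{6}{5}\right)^{2} \left(\left(-1\right) 0\right) = \frac{36}{25} \cdot 0 = 0$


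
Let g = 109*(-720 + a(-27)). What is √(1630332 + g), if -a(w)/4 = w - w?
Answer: 6*√43107 ≈ 1245.7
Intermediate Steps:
a(w) = 0 (a(w) = -4*(w - w) = -4*0 = 0)
g = -78480 (g = 109*(-720 + 0) = 109*(-720) = -78480)
√(1630332 + g) = √(1630332 - 78480) = √1551852 = 6*√43107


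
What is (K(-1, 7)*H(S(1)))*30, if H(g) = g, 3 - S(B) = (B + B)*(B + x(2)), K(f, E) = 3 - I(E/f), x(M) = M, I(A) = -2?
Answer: -450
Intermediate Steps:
K(f, E) = 5 (K(f, E) = 3 - 1*(-2) = 3 + 2 = 5)
S(B) = 3 - 2*B*(2 + B) (S(B) = 3 - (B + B)*(B + 2) = 3 - 2*B*(2 + B))
(K(-1, 7)*H(S(1)))*30 = (5*(3 - 4*1 - 2*1²))*30 = (5*(3 - 4 - 2*1))*30 = (5*(3 - 4 - 2))*30 = (5*(-3))*30 = -15*30 = -450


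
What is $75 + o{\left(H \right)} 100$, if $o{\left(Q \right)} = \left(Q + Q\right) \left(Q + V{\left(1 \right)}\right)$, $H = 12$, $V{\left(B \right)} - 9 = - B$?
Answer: $48075$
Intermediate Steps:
$V{\left(B \right)} = 9 - B$
$o{\left(Q \right)} = 2 Q \left(8 + Q\right)$ ($o{\left(Q \right)} = \left(Q + Q\right) \left(Q + \left(9 - 1\right)\right) = 2 Q \left(Q + \left(9 - 1\right)\right) = 2 Q \left(Q + 8\right) = 2 Q \left(8 + Q\right)$)
$75 + o{\left(H \right)} 100 = 75 + 2 \cdot 12 \left(8 + 12\right) 100 = 75 + 2 \cdot 12 \cdot 20 \cdot 100 = 75 + 480 \cdot 100 = 75 + 48000 = 48075$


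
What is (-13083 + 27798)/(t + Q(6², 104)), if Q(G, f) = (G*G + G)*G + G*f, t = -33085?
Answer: 14715/18611 ≈ 0.79066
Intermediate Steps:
Q(G, f) = G*f + G*(G + G²) (Q(G, f) = (G² + G)*G + G*f = (G + G²)*G + G*f = G*(G + G²) + G*f = G*f + G*(G + G²))
(-13083 + 27798)/(t + Q(6², 104)) = (-13083 + 27798)/(-33085 + 6²*(6² + 104 + (6²)²)) = 14715/(-33085 + 36*(36 + 104 + 36²)) = 14715/(-33085 + 36*(36 + 104 + 1296)) = 14715/(-33085 + 36*1436) = 14715/(-33085 + 51696) = 14715/18611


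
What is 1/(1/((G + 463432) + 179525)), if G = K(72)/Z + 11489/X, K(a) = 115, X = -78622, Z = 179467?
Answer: 9072156241584785/14110054474 ≈ 6.4296e+5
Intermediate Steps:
G = -2052854833/14110054474 (G = 115/179467 + 11489/(-78622) = 115*(1/179467) + 11489*(-1/78622) = 115/179467 - 11489/78622 = -2052854833/14110054474 ≈ -0.14549)
1/(1/((G + 463432) + 179525)) = 1/(1/((-2052854833/14110054474 + 463432) + 179525)) = 1/(1/(6539048712139935/14110054474 + 179525)) = 1/(1/(9072156241584785/14110054474)) = 1/(14110054474/9072156241584785) = 9072156241584785/14110054474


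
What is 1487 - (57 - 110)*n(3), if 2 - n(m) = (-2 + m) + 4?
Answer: 1328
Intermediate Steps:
n(m) = -m (n(m) = 2 - ((-2 + m) + 4) = 2 - (2 + m) = 2 + (-2 - m) = -m)
1487 - (57 - 110)*n(3) = 1487 - (57 - 110)*(-1*3) = 1487 - (-53)*(-3) = 1487 - 1*159 = 1487 - 159 = 1328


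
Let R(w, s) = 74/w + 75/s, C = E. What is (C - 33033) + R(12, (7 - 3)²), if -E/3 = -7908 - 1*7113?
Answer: 577961/48 ≈ 12041.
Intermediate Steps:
E = 45063 (E = -3*(-7908 - 1*7113) = -3*(-7908 - 7113) = -3*(-15021) = 45063)
C = 45063
(C - 33033) + R(12, (7 - 3)²) = (45063 - 33033) + (74/12 + 75/((7 - 3)²)) = 12030 + (74*(1/12) + 75/(4²)) = 12030 + (37/6 + 75/16) = 12030 + 521/48 = 577961/48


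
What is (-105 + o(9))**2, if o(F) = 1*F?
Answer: 9216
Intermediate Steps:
o(F) = F
(-105 + o(9))**2 = (-105 + 9)**2 = (-96)**2 = 9216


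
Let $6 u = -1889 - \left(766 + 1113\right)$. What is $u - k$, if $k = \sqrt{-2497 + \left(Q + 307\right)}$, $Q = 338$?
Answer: $-628 - 2 i \sqrt{463} \approx -628.0 - 43.035 i$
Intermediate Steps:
$u = -628$ ($u = \frac{-1889 - \left(766 + 1113\right)}{6} = \frac{-1889 - 1879}{6} = \frac{1}{6} \left(-3768\right) = -628$)
$k = 2 i \sqrt{463}$ ($k = \sqrt{-2497 + \left(338 + 307\right)} = \sqrt{-2497 + 645} = \sqrt{-1852} = 2 i \sqrt{463} \approx 43.035 i$)
$u - k = -628 - 2 i \sqrt{463}$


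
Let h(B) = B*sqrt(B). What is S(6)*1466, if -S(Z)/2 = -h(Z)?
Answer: 17592*sqrt(6) ≈ 43091.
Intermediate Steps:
h(B) = B**(3/2)
S(Z) = 2*Z**(3/2) (S(Z) = -(-2)*Z**(3/2) = 2*Z**(3/2))
S(6)*1466 = (2*6**(3/2))*1466 = (2*(6*sqrt(6)))*1466 = (12*sqrt(6))*1466 = 17592*sqrt(6)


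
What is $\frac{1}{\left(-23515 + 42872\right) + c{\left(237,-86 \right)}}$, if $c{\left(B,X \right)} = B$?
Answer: $\frac{1}{19594} \approx 5.1036 \cdot 10^{-5}$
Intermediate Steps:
$\frac{1}{\left(-23515 + 42872\right) + c{\left(237,-86 \right)}} = \frac{1}{\left(-23515 + 42872\right) + 237} = \frac{1}{19357 + 237} = \frac{1}{19594}$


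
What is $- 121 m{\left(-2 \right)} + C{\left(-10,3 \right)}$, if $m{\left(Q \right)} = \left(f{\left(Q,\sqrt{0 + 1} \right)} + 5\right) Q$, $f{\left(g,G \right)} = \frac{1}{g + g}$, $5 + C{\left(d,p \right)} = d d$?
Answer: $\frac{2489}{2} \approx 1244.5$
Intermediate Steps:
$C{\left(d,p \right)} = -5 + d^{2}$ ($C{\left(d,p \right)} = -5 + d d = -5 + d^{2}$)
$f{\left(g,G \right)} = \frac{1}{2 g}$
$m{\left(Q \right)} = Q \left(5 + \frac{1}{2 Q}\right)$ ($m{\left(Q \right)} = \left(\frac{1}{2 Q} + 5\right) Q = \left(5 + \frac{1}{2 Q}\right) Q = Q \left(5 + \frac{1}{2 Q}\right)$)
$- 121 m{\left(-2 \right)} + C{\left(-10,3 \right)} = - 121 \left(\frac{1}{2} + 5 \left(-2\right)\right) - \left(5 - \left(-10\right)^{2}\right) = - 121 \left(\frac{1}{2} - 10\right) + \left(-5 + 100\right) = \left(-121\right) \left(- \frac{19}{2}\right) + 95 = \frac{2299}{2} + 95 = \frac{2489}{2}$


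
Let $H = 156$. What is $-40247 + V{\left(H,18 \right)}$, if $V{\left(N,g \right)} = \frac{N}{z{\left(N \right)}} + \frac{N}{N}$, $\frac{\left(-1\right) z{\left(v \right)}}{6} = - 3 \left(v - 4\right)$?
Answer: $- \frac{9176075}{228} \approx -40246.0$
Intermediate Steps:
$z{\left(v \right)} = -72 + 18 v$ ($z{\left(v \right)} = - 6 \left(- 3 \left(v - 4\right)\right) = - 6 \left(- 3 \left(-4 + v\right)\right) = - 6 \left(12 - 3 v\right) = -72 + 18 v$)
$V{\left(N,g \right)} = 1 + \frac{N}{-72 + 18 N}$ ($V{\left(N,g \right)} = \frac{N}{-72 + 18 N} + \frac{N}{N} = \frac{N}{-72 + 18 N} + 1 = 1 + \frac{N}{-72 + 18 N}$)
$-40247 + V{\left(H,18 \right)} = -40247 + \frac{-72 + 19 \cdot 156}{18 \left(-4 + 156\right)} = -40247 + \frac{-72 + 2964}{18 \cdot 152} = -40247 + \frac{1}{18} \cdot \frac{1}{152} \cdot 2892 = -40247 + \frac{241}{228} = - \frac{9176075}{228}$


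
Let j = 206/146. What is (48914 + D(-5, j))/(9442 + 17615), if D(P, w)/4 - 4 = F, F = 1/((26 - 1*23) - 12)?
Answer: 440366/243513 ≈ 1.8084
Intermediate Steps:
j = 103/73 (j = 206*(1/146) = 103/73 ≈ 1.4110)
F = -1/9 (F = 1/((26 - 23) - 12) = 1/(3 - 12) = 1/(-9) = -1/9 ≈ -0.11111)
D(P, w) = 140/9 (D(P, w) = 16 + 4*(-1/9) = 16 - 4/9 = 140/9)
(48914 + D(-5, j))/(9442 + 17615) = (48914 + 140/9)/(9442 + 17615) = (440366/9)/27057 = (440366/9)*(1/27057) = 440366/243513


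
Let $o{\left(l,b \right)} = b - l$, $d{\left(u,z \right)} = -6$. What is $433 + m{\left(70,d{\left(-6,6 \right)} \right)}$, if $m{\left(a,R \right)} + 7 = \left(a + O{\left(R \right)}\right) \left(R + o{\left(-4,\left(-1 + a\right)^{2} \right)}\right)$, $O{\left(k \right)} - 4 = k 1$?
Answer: $324038$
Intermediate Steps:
$O{\left(k \right)} = 4 + k$ ($O{\left(k \right)} = 4 + k 1 = 4 + k$)
$m{\left(a,R \right)} = -7 + \left(4 + R + a\right) \left(4 + R + \left(-1 + a\right)^{2}\right)$ ($m{\left(a,R \right)} = -7 + \left(a + \left(4 + R\right)\right) \left(R + \left(\left(-1 + a\right)^{2} - -4\right)\right) = -7 + \left(4 + R + a\right) \left(R + \left(\left(-1 + a\right)^{2} + 4\right)\right) = -7 + \left(4 + R + a\right) \left(R + \left(4 + \left(-1 + a\right)^{2}\right)\right) = -7 + \left(4 + R + a\right) \left(4 + R + \left(-1 + a\right)^{2}\right)$)
$433 + m{\left(70,d{\left(-6,6 \right)} \right)} = 433 - \left(427 - 70 \left(4 + \left(-1 + 70\right)^{2}\right) + 6 \left(4 - 6\right) - \left(4 - 6\right) \left(4 + \left(-1 + 70\right)^{2}\right)\right) = 433 - \left(415 - 68 \left(4 + 69^{2}\right)\right) = 433 - \left(415 - 68 \left(4 + 4761\right)\right) = 433 - -323605 = 433 + 323605 = 324038$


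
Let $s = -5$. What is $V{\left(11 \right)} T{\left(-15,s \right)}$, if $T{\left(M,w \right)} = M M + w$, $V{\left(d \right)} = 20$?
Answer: $4400$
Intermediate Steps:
$T{\left(M,w \right)} = w + M^{2}$ ($T{\left(M,w \right)} = M^{2} + w = w + M^{2}$)
$V{\left(11 \right)} T{\left(-15,s \right)} = 20 \left(-5 + \left(-15\right)^{2}\right) = 20 \left(-5 + 225\right) = 20 \cdot 220 = 4400$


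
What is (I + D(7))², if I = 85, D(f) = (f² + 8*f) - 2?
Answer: 35344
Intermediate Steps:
D(f) = -2 + f² + 8*f
(I + D(7))² = (85 + (-2 + 7² + 8*7))² = (85 + (-2 + 49 + 56))² = (85 + 103)² = 188² = 35344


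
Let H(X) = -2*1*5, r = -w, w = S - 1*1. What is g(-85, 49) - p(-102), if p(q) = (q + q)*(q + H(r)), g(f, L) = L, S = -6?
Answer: -22799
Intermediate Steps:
w = -7 (w = -6 - 1*1 = -6 - 1 = -7)
r = 7 (r = -1*(-7) = 7)
H(X) = -10 (H(X) = -2*5 = -10)
p(q) = 2*q*(-10 + q) (p(q) = (q + q)*(q - 10) = (2*q)*(-10 + q) = 2*q*(-10 + q))
g(-85, 49) - p(-102) = 49 - 2*(-102)*(-10 - 102) = 49 - 2*(-102)*(-112) = 49 - 1*22848 = 49 - 22848 = -22799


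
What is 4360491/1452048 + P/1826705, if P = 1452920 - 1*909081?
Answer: 2918337014809/884154447280 ≈ 3.3007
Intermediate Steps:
P = 543839 (P = 1452920 - 909081 = 543839)
4360491/1452048 + P/1826705 = 4360491/1452048 + 543839/1826705 = 4360491*(1/1452048) + 543839*(1/1826705) = 1453497/484016 + 543839/1826705 = 2918337014809/884154447280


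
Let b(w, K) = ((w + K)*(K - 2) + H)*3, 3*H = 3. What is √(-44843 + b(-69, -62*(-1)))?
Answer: 10*I*√461 ≈ 214.71*I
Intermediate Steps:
H = 1 (H = (⅓)*3 = 1)
b(w, K) = 3 + 3*(-2 + K)*(K + w) (b(w, K) = ((w + K)*(K - 2) + 1)*3 = ((K + w)*(-2 + K) + 1)*3 = ((-2 + K)*(K + w) + 1)*3 = (1 + (-2 + K)*(K + w))*3 = 3 + 3*(-2 + K)*(K + w))
√(-44843 + b(-69, -62*(-1))) = √(-44843 + (3 - (-372)*(-1) - 6*(-69) + 3*(-62*(-1))² + 3*(-62*(-1))*(-69))) = √(-44843 + (3 - 6*62 + 414 + 3*62² + 3*62*(-69))) = √(-44843 + (3 - 372 + 414 + 3*3844 - 12834)) = √(-44843 + (3 - 372 + 414 + 11532 - 12834)) = √(-44843 - 1257) = √(-46100) = 10*I*√461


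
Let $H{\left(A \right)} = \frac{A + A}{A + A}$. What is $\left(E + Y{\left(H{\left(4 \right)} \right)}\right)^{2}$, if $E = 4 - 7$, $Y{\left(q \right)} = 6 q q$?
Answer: $9$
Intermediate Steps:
$H{\left(A \right)} = 1$ ($H{\left(A \right)} = \frac{2 A}{2 A} = 2 A \frac{1}{2 A} = 1$)
$Y{\left(q \right)} = 6 q^{2}$
$E = -3$ ($E = 4 - 7 = -3$)
$\left(E + Y{\left(H{\left(4 \right)} \right)}\right)^{2} = \left(-3 + 6 \cdot 1^{2}\right)^{2} = \left(-3 + 6 \cdot 1\right)^{2} = \left(-3 + 6\right)^{2} = 3^{2} = 9$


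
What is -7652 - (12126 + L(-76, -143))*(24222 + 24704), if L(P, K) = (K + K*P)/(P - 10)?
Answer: -25248860429/43 ≈ -5.8718e+8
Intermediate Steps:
L(P, K) = (K + K*P)/(-10 + P)
-7652 - (12126 + L(-76, -143))*(24222 + 24704) = -7652 - (12126 - 143*(1 - 76)/(-10 - 76))*(24222 + 24704) = -7652 - (12126 - 143*(-75)/(-86))*48926 = -7652 - (12126 - 143*(-1/86)*(-75))*48926 = -7652 - (12126 - 10725/86)*48926 = -7652 - 1032111*48926/86 = -7652 - 1*25248531393/43 = -7652 - 25248531393/43 = -25248860429/43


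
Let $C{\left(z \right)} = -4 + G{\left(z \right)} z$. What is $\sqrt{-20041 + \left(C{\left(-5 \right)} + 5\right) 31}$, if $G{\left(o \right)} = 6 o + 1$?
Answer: $i \sqrt{15515} \approx 124.56 i$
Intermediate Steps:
$G{\left(o \right)} = 1 + 6 o$
$C{\left(z \right)} = -4 + z \left(1 + 6 z\right)$ ($C{\left(z \right)} = -4 + \left(1 + 6 z\right) z = -4 + z \left(1 + 6 z\right)$)
$\sqrt{-20041 + \left(C{\left(-5 \right)} + 5\right) 31} = \sqrt{-20041 + \left(\left(-4 - 5 \left(1 + 6 \left(-5\right)\right)\right) + 5\right) 31} = \sqrt{-20041 + \left(\left(-4 - 5 \left(1 - 30\right)\right) + 5\right) 31} = \sqrt{-20041 + \left(\left(-4 - -145\right) + 5\right) 31} = \sqrt{-20041 + \left(\left(-4 + 145\right) + 5\right) 31} = \sqrt{-20041 + \left(141 + 5\right) 31} = \sqrt{-20041 + 146 \cdot 31} = \sqrt{-20041 + 4526} = \sqrt{-15515} = i \sqrt{15515}$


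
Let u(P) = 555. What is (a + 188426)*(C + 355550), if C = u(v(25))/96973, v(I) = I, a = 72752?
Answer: 9005091151630490/96973 ≈ 9.2862e+10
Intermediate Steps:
C = 555/96973 ≈ 0.0057232
(a + 188426)*(C + 355550) = (72752 + 188426)*(555/96973 + 355550) = 261178*(34478750705/96973) = 9005091151630490/96973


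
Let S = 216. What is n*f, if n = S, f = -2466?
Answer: -532656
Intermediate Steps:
n = 216
n*f = 216*(-2466) = -532656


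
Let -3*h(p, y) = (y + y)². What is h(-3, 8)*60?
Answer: -5120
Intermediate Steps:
h(p, y) = -4*y²/3 (h(p, y) = -(y + y)²/3 = -4*y²/3)
h(-3, 8)*60 = -4/3*8²*60 = -4/3*64*60 = -256/3*60 = -5120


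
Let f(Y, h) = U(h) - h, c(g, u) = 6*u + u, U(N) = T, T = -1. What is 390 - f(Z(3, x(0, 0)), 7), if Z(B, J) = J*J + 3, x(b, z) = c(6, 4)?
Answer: 398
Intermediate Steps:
U(N) = -1
c(g, u) = 7*u
x(b, z) = 28 (x(b, z) = 7*4 = 28)
Z(B, J) = 3 + J² (Z(B, J) = J² + 3 = 3 + J²)
f(Y, h) = -1 - h
390 - f(Z(3, x(0, 0)), 7) = 390 - (-1 - 1*7) = 390 - (-1 - 7) = 390 - 1*(-8) = 390 + 8 = 398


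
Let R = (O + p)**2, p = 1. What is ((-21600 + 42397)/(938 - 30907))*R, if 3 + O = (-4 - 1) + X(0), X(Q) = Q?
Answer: -1019053/29969 ≈ -34.004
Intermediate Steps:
O = -8 (O = -3 + ((-4 - 1) + 0) = -3 + (-5 + 0) = -3 - 5 = -8)
R = 49 (R = (-8 + 1)**2 = (-7)**2 = 49)
((-21600 + 42397)/(938 - 30907))*R = ((-21600 + 42397)/(938 - 30907))*49 = (20797/(-29969))*49 = (20797*(-1/29969))*49 = -20797/29969*49 = -1019053/29969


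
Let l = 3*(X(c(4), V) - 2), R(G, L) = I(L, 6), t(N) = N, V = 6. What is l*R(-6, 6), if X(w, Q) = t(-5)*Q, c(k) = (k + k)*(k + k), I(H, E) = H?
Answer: -576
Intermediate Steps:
R(G, L) = L
c(k) = 4*k² (c(k) = (2*k)*(2*k) = 4*k²)
X(w, Q) = -5*Q
l = -96 (l = 3*(-5*6 - 2) = 3*(-30 - 2) = 3*(-32) = -96)
l*R(-6, 6) = -96*6 = -576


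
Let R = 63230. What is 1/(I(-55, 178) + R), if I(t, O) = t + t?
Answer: 1/63120 ≈ 1.5843e-5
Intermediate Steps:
I(t, O) = 2*t
1/(I(-55, 178) + R) = 1/(2*(-55) + 63230) = 1/(-110 + 63230) = 1/63120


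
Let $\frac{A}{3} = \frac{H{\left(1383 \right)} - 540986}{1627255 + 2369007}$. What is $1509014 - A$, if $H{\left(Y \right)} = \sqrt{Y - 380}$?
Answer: $\frac{3015208464313}{1998131} - \frac{3 \sqrt{1003}}{3996262} \approx 1.509 \cdot 10^{6}$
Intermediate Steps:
$H{\left(Y \right)} = \sqrt{-380 + Y}$
$A = - \frac{811479}{1998131} + \frac{3 \sqrt{1003}}{3996262}$ ($A = 3 \frac{\sqrt{-380 + 1383} - 540986}{1627255 + 2369007} = 3 \frac{\sqrt{1003} - 540986}{3996262} = 3 \left(-540986 + \sqrt{1003}\right) \frac{1}{3996262} = 3 \left(- \frac{270493}{1998131} + \frac{\sqrt{1003}}{3996262}\right) = - \frac{811479}{1998131} + \frac{3 \sqrt{1003}}{3996262} \approx -0.4061$)
$1509014 - A = 1509014 - \left(- \frac{811479}{1998131} + \frac{3 \sqrt{1003}}{3996262}\right) = 1509014 + \left(\frac{811479}{1998131} - \frac{3 \sqrt{1003}}{3996262}\right) = \frac{3015208464313}{1998131} - \frac{3 \sqrt{1003}}{3996262}$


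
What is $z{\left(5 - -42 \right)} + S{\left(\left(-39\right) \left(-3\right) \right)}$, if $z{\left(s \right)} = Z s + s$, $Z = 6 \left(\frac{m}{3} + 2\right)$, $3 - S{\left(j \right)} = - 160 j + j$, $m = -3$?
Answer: $18935$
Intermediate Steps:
$S{\left(j \right)} = 3 + 159 j$ ($S{\left(j \right)} = 3 - \left(- 160 j + j\right) = 3 - - 159 j = 3 + 159 j$)
$Z = 6$ ($Z = 6 \left(- \frac{3}{3} + 2\right) = 6 \left(\left(-3\right) \frac{1}{3} + 2\right) = 6 \left(-1 + 2\right) = 6 \cdot 1 = 6$)
$z{\left(s \right)} = 7 s$ ($z{\left(s \right)} = 6 s + s = 7 s$)
$z{\left(5 - -42 \right)} + S{\left(\left(-39\right) \left(-3\right) \right)} = 7 \left(5 - -42\right) + \left(3 + 159 \left(\left(-39\right) \left(-3\right)\right)\right) = 7 \left(5 + 42\right) + \left(3 + 159 \cdot 117\right) = 7 \cdot 47 + \left(3 + 18603\right) = 329 + 18606 = 18935$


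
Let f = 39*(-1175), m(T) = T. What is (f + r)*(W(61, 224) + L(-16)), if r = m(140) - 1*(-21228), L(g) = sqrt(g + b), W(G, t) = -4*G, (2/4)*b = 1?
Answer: 5967508 - 24457*I*sqrt(14) ≈ 5.9675e+6 - 91510.0*I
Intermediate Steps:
b = 2 (b = 2*1 = 2)
f = -45825
L(g) = sqrt(2 + g) (L(g) = sqrt(g + 2) = sqrt(2 + g))
r = 21368 (r = 140 - 1*(-21228) = 140 + 21228 = 21368)
(f + r)*(W(61, 224) + L(-16)) = (-45825 + 21368)*(-4*61 + sqrt(2 - 16)) = -24457*(-244 + sqrt(-14)) = -24457*(-244 + I*sqrt(14)) = 5967508 - 24457*I*sqrt(14)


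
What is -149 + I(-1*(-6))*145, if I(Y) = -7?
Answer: -1164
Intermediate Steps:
-149 + I(-1*(-6))*145 = -149 - 7*145 = -149 - 1015 = -1164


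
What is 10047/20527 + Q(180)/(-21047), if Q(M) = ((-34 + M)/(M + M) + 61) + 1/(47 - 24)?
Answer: 66939928999/137585501820 ≈ 0.48653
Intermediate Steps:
Q(M) = 1404/23 + (-34 + M)/(2*M) (Q(M) = ((-34 + M)/((2*M)) + 61) + 1/23 = ((-34 + M)*(1/(2*M)) + 61) + 1/23 = ((-34 + M)/(2*M) + 61) + 1/23 = (61 + (-34 + M)/(2*M)) + 1/23 = 1404/23 + (-34 + M)/(2*M))
10047/20527 + Q(180)/(-21047) = 10047/20527 + (2831/46 - 17/180)/(-21047) = 10047*(1/20527) + (2831/46 - 17*1/180)*(-1/21047) = 10047/20527 + (2831/46 - 17/180)*(-1/21047) = 10047/20527 + (254399/4140)*(-1/21047) = 10047/20527 - 254399/87134580 = 66939928999/137585501820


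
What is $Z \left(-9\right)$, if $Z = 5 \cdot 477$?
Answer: $-21465$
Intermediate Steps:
$Z = 2385$
$Z \left(-9\right) = 2385 \left(-9\right) = -21465$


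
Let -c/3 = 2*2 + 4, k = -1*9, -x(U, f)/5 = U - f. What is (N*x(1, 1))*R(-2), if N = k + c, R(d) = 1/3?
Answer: 0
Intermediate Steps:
x(U, f) = -5*U + 5*f (x(U, f) = -5*(U - f) = -5*U + 5*f)
k = -9
c = -24 (c = -3*(2*2 + 4) = -3*(4 + 4) = -3*8 = -24)
R(d) = ⅓ (R(d) = 1*(⅓) = ⅓)
N = -33 (N = -9 - 24 = -33)
(N*x(1, 1))*R(-2) = -33*(-5*1 + 5*1)*(⅓) = -33*(-5 + 5)*(⅓) = -33*0*(⅓) = 0*(⅓) = 0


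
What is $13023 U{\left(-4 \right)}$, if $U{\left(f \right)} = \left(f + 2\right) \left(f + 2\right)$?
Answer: $52092$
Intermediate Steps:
$U{\left(f \right)} = \left(2 + f\right)^{2}$ ($U{\left(f \right)} = \left(2 + f\right) \left(2 + f\right) = \left(2 + f\right)^{2}$)
$13023 U{\left(-4 \right)} = 13023 \left(2 - 4\right)^{2} = 13023 \left(-2\right)^{2} = 13023 \cdot 4 = 52092$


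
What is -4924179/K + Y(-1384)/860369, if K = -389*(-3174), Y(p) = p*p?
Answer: -623874751745/354095186378 ≈ -1.7619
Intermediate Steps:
Y(p) = p²
K = 1234686
-4924179/K + Y(-1384)/860369 = -4924179/1234686 + (-1384)²/860369 = -4924179*1/1234686 + 1915456*(1/860369) = -1641393/411562 + 1915456/860369 = -623874751745/354095186378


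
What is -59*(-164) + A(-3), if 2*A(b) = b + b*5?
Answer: 9667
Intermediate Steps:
A(b) = 3*b (A(b) = (b + b*5)/2 = (b + 5*b)/2 = (6*b)/2 = 3*b)
-59*(-164) + A(-3) = -59*(-164) + 3*(-3) = 9676 - 9 = 9667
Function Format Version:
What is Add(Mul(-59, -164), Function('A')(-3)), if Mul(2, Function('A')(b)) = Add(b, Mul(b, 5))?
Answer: 9667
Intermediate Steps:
Function('A')(b) = Mul(3, b) (Function('A')(b) = Mul(Rational(1, 2), Add(b, Mul(b, 5))) = Mul(Rational(1, 2), Add(b, Mul(5, b))) = Mul(Rational(1, 2), Mul(6, b)) = Mul(3, b))
Add(Mul(-59, -164), Function('A')(-3)) = Add(Mul(-59, -164), Mul(3, -3)) = Add(9676, -9) = 9667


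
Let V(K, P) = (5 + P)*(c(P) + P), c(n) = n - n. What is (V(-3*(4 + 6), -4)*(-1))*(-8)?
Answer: -32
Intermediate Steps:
c(n) = 0
V(K, P) = P*(5 + P) (V(K, P) = (5 + P)*(0 + P) = (5 + P)*P = P*(5 + P))
(V(-3*(4 + 6), -4)*(-1))*(-8) = (-4*(5 - 4)*(-1))*(-8) = (-4*1*(-1))*(-8) = -4*(-1)*(-8) = 4*(-8) = -32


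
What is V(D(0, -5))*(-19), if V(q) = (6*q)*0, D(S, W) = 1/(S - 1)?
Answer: 0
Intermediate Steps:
D(S, W) = 1/(-1 + S)
V(q) = 0
V(D(0, -5))*(-19) = 0*(-19) = 0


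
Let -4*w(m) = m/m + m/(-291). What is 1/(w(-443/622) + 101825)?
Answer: 724008/73721933155 ≈ 9.8208e-6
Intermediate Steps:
w(m) = -1/4 + m/1164 (w(m) = -(m/m + m/(-291))/4 = -(1 + m*(-1/291))/4 = -(1 - m/291)/4 = -1/4 + m/1164)
1/(w(-443/622) + 101825) = 1/((-1/4 + (-443/622)/1164) + 101825) = 1/((-1/4 + (-443*1/622)/1164) + 101825) = 1/((-1/4 + (1/1164)*(-443/622)) + 101825) = 1/((-1/4 - 443/724008) + 101825) = 1/(-181445/724008 + 101825) = 1/(73721933155/724008) = 724008/73721933155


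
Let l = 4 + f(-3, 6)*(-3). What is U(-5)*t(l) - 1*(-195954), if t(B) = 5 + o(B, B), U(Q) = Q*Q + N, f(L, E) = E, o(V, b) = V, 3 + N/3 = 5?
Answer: 195675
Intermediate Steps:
N = 6 (N = -9 + 3*5 = -9 + 15 = 6)
l = -14 (l = 4 + 6*(-3) = 4 - 18 = -14)
U(Q) = 6 + Q**2 (U(Q) = Q*Q + 6 = Q**2 + 6 = 6 + Q**2)
t(B) = 5 + B
U(-5)*t(l) - 1*(-195954) = (6 + (-5)**2)*(5 - 14) - 1*(-195954) = (6 + 25)*(-9) + 195954 = 31*(-9) + 195954 = -279 + 195954 = 195675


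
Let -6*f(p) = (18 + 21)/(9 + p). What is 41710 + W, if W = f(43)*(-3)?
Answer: 333683/8 ≈ 41710.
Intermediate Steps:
f(p) = -13/(2*(9 + p)) (f(p) = -(18 + 21)/(6*(9 + p)) = -13/(2*(9 + p)))
W = 3/8 (W = -13/(18 + 2*43)*(-3) = -13/(18 + 86)*(-3) = -13/104*(-3) = -13*1/104*(-3) = -⅛*(-3) = 3/8 ≈ 0.37500)
41710 + W = 41710 + 3/8 = 333683/8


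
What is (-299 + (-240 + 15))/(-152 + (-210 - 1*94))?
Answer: 131/114 ≈ 1.1491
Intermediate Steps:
(-299 + (-240 + 15))/(-152 + (-210 - 1*94)) = (-299 - 225)/(-152 + (-210 - 94)) = -524/(-152 - 304) = -524/(-456) = -524*(-1/456) = 131/114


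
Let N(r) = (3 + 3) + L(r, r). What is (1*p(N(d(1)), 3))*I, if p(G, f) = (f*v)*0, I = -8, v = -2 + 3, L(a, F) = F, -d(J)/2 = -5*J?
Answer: 0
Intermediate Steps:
d(J) = 10*J (d(J) = -(-10)*J = 10*J)
v = 1
N(r) = 6 + r (N(r) = (3 + 3) + r = 6 + r)
p(G, f) = 0 (p(G, f) = (f*1)*0 = f*0 = 0)
(1*p(N(d(1)), 3))*I = (1*0)*(-8) = 0*(-8) = 0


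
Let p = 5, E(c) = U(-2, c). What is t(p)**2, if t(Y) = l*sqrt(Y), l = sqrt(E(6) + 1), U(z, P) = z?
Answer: -5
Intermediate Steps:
E(c) = -2
l = I (l = sqrt(-2 + 1) = sqrt(-1) = I ≈ 1.0*I)
t(Y) = I*sqrt(Y)
t(p)**2 = (I*sqrt(5))**2 = -5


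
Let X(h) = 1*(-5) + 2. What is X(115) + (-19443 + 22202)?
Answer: 2756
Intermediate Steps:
X(h) = -3 (X(h) = -5 + 2 = -3)
X(115) + (-19443 + 22202) = -3 + (-19443 + 22202) = -3 + 2759 = 2756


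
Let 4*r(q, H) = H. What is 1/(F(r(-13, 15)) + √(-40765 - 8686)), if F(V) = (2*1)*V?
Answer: 30/198029 - 4*I*√49451/198029 ≈ 0.00015149 - 0.0044918*I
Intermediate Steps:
r(q, H) = H/4
F(V) = 2*V
1/(F(r(-13, 15)) + √(-40765 - 8686)) = 1/(2*((¼)*15) + √(-40765 - 8686)) = 1/(2*(15/4) + √(-49451)) = 1/(15/2 + I*√49451)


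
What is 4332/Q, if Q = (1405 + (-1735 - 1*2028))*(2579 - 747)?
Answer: -361/359988 ≈ -0.0010028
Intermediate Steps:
Q = -4319856 (Q = (1405 + (-1735 - 2028))*1832 = (1405 - 3763)*1832 = -2358*1832 = -4319856)
4332/Q = 4332/(-4319856) = 4332*(-1/4319856) = -361/359988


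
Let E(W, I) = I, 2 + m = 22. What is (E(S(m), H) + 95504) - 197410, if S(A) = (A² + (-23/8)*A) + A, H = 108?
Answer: -101798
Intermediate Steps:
m = 20 (m = -2 + 22 = 20)
S(A) = A² - 15*A/8 (S(A) = (A² + (-23*⅛)*A) + A = (A² - 23*A/8) + A = A² - 15*A/8)
(E(S(m), H) + 95504) - 197410 = (108 + 95504) - 197410 = 95612 - 197410 = -101798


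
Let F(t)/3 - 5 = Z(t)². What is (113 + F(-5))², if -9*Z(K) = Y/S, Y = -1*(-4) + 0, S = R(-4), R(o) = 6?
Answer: 967707664/59049 ≈ 16388.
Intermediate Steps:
S = 6
Y = 4 (Y = 4 + 0 = 4)
Z(K) = -2/27 (Z(K) = -4/(9*6) = -⅑*⅔ = -2/27)
F(t) = 3649/243 (F(t) = 15 + 3*(-2/27)² = 15 + 3*(4/729) = 15 + 4/243 = 3649/243)
(113 + F(-5))² = (113 + 3649/243)² = (31108/243)² = 967707664/59049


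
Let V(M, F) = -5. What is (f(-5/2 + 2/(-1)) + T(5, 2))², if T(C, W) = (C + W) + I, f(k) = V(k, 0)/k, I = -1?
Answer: 4096/81 ≈ 50.568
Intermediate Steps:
f(k) = -5/k
T(C, W) = -1 + C + W (T(C, W) = (C + W) - 1 = -1 + C + W)
(f(-5/2 + 2/(-1)) + T(5, 2))² = (-5/(-5/2 + 2/(-1)) + (-1 + 5 + 2))² = (-5/(-5*½ + 2*(-1)) + 6)² = (-5/(-5/2 - 2) + 6)² = (-5/(-9/2) + 6)² = (-5*(-2/9) + 6)² = (10/9 + 6)² = (64/9)² = 4096/81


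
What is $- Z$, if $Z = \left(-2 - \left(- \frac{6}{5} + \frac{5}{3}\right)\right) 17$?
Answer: $\frac{629}{15} \approx 41.933$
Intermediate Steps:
$Z = - \frac{629}{15}$ ($Z = \left(-2 - \frac{7}{15}\right) 17 = \left(- \frac{37}{15}\right) 17 = - \frac{629}{15} \approx -41.933$)
$- Z = \left(-1\right) \left(- \frac{629}{15}\right) = \frac{629}{15}$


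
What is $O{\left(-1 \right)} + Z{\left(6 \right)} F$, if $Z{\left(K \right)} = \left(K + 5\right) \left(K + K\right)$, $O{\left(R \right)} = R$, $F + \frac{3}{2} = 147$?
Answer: $19205$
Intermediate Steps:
$F = \frac{291}{2}$ ($F = - \frac{3}{2} + 147 = \frac{291}{2} \approx 145.5$)
$Z{\left(K \right)} = 2 K \left(5 + K\right)$ ($Z{\left(K \right)} = \left(5 + K\right) 2 K = 2 K \left(5 + K\right)$)
$O{\left(-1 \right)} + Z{\left(6 \right)} F = -1 + 2 \cdot 6 \left(5 + 6\right) \frac{291}{2} = -1 + 2 \cdot 6 \cdot 11 \cdot \frac{291}{2} = -1 + 132 \cdot \frac{291}{2} = -1 + 19206 = 19205$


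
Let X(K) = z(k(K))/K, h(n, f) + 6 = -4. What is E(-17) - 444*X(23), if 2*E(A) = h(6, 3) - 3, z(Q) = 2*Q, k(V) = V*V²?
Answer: -939517/2 ≈ -4.6976e+5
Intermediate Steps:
h(n, f) = -10 (h(n, f) = -6 - 4 = -10)
k(V) = V³
E(A) = -13/2 (E(A) = (-10 - 3)/2 = (½)*(-13) = -13/2)
X(K) = 2*K² (X(K) = (2*K³)/K = 2*K²)
E(-17) - 444*X(23) = -13/2 - 888*23² = -13/2 - 888*529 = -13/2 - 444*1058 = -13/2 - 469752 = -939517/2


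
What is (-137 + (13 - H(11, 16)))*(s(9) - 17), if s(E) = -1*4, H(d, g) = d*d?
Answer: 5145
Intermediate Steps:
H(d, g) = d²
s(E) = -4
(-137 + (13 - H(11, 16)))*(s(9) - 17) = (-137 + (13 - 1*11²))*(-4 - 17) = (-137 + (13 - 1*121))*(-21) = (-137 + (13 - 121))*(-21) = (-137 - 108)*(-21) = -245*(-21) = 5145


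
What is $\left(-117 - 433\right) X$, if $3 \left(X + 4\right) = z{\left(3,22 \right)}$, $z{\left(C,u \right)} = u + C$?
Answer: $- \frac{7150}{3} \approx -2383.3$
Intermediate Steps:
$z{\left(C,u \right)} = C + u$
$X = \frac{13}{3}$ ($X = -4 + \frac{3 + 22}{3} = -4 + \frac{1}{3} \cdot 25 = -4 + \frac{25}{3} = \frac{13}{3} \approx 4.3333$)
$\left(-117 - 433\right) X = \left(-117 - 433\right) \frac{13}{3} = \left(-550\right) \frac{13}{3} = - \frac{7150}{3}$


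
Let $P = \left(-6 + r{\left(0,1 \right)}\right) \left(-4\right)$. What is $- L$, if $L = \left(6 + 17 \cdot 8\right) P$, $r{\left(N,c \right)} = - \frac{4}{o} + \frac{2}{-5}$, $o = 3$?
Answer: $- \frac{65888}{15} \approx -4392.5$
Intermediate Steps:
$r{\left(N,c \right)} = - \frac{26}{15}$ ($r{\left(N,c \right)} = - \frac{4}{3} + \frac{2}{-5} = \left(-4\right) \frac{1}{3} + 2 \left(- \frac{1}{5}\right) = - \frac{4}{3} - \frac{2}{5} = - \frac{26}{15}$)
$P = \frac{464}{15}$ ($P = \left(-6 - \frac{26}{15}\right) \left(-4\right) = \left(- \frac{116}{15}\right) \left(-4\right) = \frac{464}{15} \approx 30.933$)
$L = \frac{65888}{15}$ ($L = \left(6 + 17 \cdot 8\right) \frac{464}{15} = \left(6 + 136\right) \frac{464}{15} = 142 \cdot \frac{464}{15} = \frac{65888}{15} \approx 4392.5$)
$- L = \left(-1\right) \frac{65888}{15} = - \frac{65888}{15}$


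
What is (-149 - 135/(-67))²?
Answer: 96983104/4489 ≈ 21605.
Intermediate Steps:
(-149 - 135/(-67))² = (-149 - 135*(-1/67))² = (-149 + 135/67)² = (-9848/67)² = 96983104/4489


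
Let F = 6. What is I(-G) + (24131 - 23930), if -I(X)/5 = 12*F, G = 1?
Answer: -159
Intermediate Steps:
I(X) = -360 (I(X) = -60*6 = -5*72 = -360)
I(-G) + (24131 - 23930) = -360 + (24131 - 23930) = -360 + 201 = -159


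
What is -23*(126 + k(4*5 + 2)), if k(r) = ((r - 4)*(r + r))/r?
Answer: -3726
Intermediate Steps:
k(r) = -8 + 2*r (k(r) = ((-4 + r)*(2*r))/r = (2*r*(-4 + r))/r = -8 + 2*r)
-23*(126 + k(4*5 + 2)) = -23*(126 + (-8 + 2*(4*5 + 2))) = -23*(126 + (-8 + 2*(20 + 2))) = -23*(126 + (-8 + 2*22)) = -23*(126 + (-8 + 44)) = -23*(126 + 36) = -23*162 = -3726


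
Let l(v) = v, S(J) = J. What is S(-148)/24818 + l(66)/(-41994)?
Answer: -654425/86850591 ≈ -0.0075351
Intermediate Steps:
S(-148)/24818 + l(66)/(-41994) = -148/24818 + 66/(-41994) = -148*1/24818 + 66*(-1/41994) = -74/12409 - 11/6999 = -654425/86850591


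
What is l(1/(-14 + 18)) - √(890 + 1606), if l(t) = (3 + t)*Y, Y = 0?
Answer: -8*√39 ≈ -49.960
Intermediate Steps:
l(t) = 0 (l(t) = (3 + t)*0 = 0)
l(1/(-14 + 18)) - √(890 + 1606) = 0 - √(890 + 1606) = 0 - √2496 = 0 - 8*√39 = -8*√39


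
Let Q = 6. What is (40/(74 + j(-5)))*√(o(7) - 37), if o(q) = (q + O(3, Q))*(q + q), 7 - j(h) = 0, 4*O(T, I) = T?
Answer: 20*√286/81 ≈ 4.1757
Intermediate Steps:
O(T, I) = T/4
j(h) = 7 (j(h) = 7 - 1*0 = 7 + 0 = 7)
o(q) = 2*q*(¾ + q) (o(q) = (q + (¼)*3)*(q + q) = (q + ¾)*(2*q) = (¾ + q)*(2*q) = 2*q*(¾ + q))
(40/(74 + j(-5)))*√(o(7) - 37) = (40/(74 + 7))*√((½)*7*(3 + 4*7) - 37) = (40/81)*√((½)*7*(3 + 28) - 37) = ((1/81)*40)*√((½)*7*31 - 37) = 40*√(217/2 - 37)/81 = 40*√(143/2)/81 = 40*(√286/2)/81 = 20*√286/81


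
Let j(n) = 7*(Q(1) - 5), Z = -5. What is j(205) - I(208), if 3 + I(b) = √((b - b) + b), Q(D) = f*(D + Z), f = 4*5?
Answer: -592 - 4*√13 ≈ -606.42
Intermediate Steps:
f = 20
Q(D) = -100 + 20*D (Q(D) = 20*(D - 5) = 20*(-5 + D) = -100 + 20*D)
I(b) = -3 + √b (I(b) = -3 + √((b - b) + b) = -3 + √(0 + b) = -3 + √b)
j(n) = -595 (j(n) = 7*((-100 + 20*1) - 5) = 7*((-100 + 20) - 5) = 7*(-80 - 5) = 7*(-85) = -595)
j(205) - I(208) = -595 - (-3 + √208) = -595 - (-3 + 4*√13) = -595 + (3 - 4*√13) = -592 - 4*√13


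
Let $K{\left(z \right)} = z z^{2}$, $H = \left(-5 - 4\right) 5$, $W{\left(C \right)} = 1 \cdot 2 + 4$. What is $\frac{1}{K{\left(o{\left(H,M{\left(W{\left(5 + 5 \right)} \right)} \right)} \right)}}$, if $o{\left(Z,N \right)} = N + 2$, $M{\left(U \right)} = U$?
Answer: $\frac{1}{512} \approx 0.0019531$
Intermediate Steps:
$W{\left(C \right)} = 6$ ($W{\left(C \right)} = 2 + 4 = 6$)
$H = -45$ ($H = \left(-9\right) 5 = -45$)
$o{\left(Z,N \right)} = 2 + N$
$K{\left(z \right)} = z^{3}$
$\frac{1}{K{\left(o{\left(H,M{\left(W{\left(5 + 5 \right)} \right)} \right)} \right)}} = \frac{1}{\left(2 + 6\right)^{3}} = \frac{1}{8^{3}} = \frac{1}{512}$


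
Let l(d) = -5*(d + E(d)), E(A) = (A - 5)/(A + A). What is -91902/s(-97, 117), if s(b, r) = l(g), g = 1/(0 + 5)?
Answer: -91902/59 ≈ -1557.7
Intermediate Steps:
E(A) = (-5 + A)/(2*A) (E(A) = (-5 + A)/((2*A)) = (-5 + A)*(1/(2*A)) = (-5 + A)/(2*A))
g = ⅕ (g = 1/5 = (⅕)*1 = ⅕ ≈ 0.20000)
l(d) = -5*d - 5*(-5 + d)/(2*d) (l(d) = -5*(d + (-5 + d)/(2*d)) = -5*d - 5*(-5 + d)/(2*d))
s(b, r) = 59 (s(b, r) = -5/2 - 5*⅕ + 25/(2*(⅕)) = -5/2 - 1 + (25/2)*5 = -5/2 - 1 + 125/2 = 59)
-91902/s(-97, 117) = -91902/59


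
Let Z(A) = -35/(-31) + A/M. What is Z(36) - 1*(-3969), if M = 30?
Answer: 615556/155 ≈ 3971.3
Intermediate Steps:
Z(A) = 35/31 + A/30 (Z(A) = -35/(-31) + A/30 = -35*(-1/31) + A*(1/30) = 35/31 + A/30)
Z(36) - 1*(-3969) = (35/31 + (1/30)*36) - 1*(-3969) = (35/31 + 6/5) + 3969 = 361/155 + 3969 = 615556/155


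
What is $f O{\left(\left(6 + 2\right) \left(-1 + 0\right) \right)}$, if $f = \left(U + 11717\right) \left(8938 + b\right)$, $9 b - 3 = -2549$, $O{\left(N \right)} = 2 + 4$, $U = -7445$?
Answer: $221847808$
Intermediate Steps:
$O{\left(N \right)} = 6$
$b = - \frac{2546}{9}$ ($b = \frac{1}{3} + \frac{1}{9} \left(-2549\right) = \frac{1}{3} - \frac{2549}{9} = - \frac{2546}{9} \approx -282.89$)
$f = \frac{110923904}{3}$ ($f = \left(-7445 + 11717\right) \left(8938 - \frac{2546}{9}\right) = 4272 \cdot \frac{77896}{9} = \frac{110923904}{3} \approx 3.6975 \cdot 10^{7}$)
$f O{\left(\left(6 + 2\right) \left(-1 + 0\right) \right)} = \frac{110923904}{3} \cdot 6 = 221847808$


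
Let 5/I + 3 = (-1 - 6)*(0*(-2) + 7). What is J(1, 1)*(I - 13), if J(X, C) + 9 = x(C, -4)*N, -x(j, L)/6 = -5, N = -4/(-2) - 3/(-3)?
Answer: -55161/52 ≈ -1060.8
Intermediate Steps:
N = 3 (N = -4*(-1/2) - 3*(-1/3) = 2 + 1 = 3)
x(j, L) = 30 (x(j, L) = -6*(-5) = 30)
J(X, C) = 81 (J(X, C) = -9 + 30*3 = -9 + 90 = 81)
I = -5/52 (I = 5/(-3 + (-1 - 6)*(0*(-2) + 7)) = 5/(-3 - 7*(0 + 7)) = 5/(-3 - 7*7) = 5/(-3 - 49) = 5/(-52) = 5*(-1/52) = -5/52 ≈ -0.096154)
J(1, 1)*(I - 13) = 81*(-5/52 - 13) = 81*(-681/52) = -55161/52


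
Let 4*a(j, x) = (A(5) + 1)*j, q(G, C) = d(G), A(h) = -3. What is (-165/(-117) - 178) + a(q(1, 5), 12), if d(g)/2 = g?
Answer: -6926/39 ≈ -177.59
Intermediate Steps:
d(g) = 2*g
q(G, C) = 2*G
a(j, x) = -j/2 (a(j, x) = ((-3 + 1)*j)/4 = (-2*j)/4 = -j/2)
(-165/(-117) - 178) + a(q(1, 5), 12) = (-165/(-117) - 178) - 1 = (-165*(-1/117) - 178) - ½*2 = (55/39 - 178) - 1 = -6887/39 - 1 = -6926/39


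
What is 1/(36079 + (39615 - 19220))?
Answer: 1/56474 ≈ 1.7707e-5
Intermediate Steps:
1/(36079 + (39615 - 19220)) = 1/(36079 + 20395) = 1/56474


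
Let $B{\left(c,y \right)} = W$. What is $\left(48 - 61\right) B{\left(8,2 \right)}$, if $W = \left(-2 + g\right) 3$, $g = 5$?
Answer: $-117$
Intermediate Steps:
$W = 9$ ($W = \left(-2 + 5\right) 3 = 3 \cdot 3 = 9$)
$B{\left(c,y \right)} = 9$
$\left(48 - 61\right) B{\left(8,2 \right)} = \left(48 - 61\right) 9 = \left(-13\right) 9 = -117$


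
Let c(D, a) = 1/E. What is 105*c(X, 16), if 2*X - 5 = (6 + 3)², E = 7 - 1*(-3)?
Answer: 21/2 ≈ 10.500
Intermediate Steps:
E = 10 (E = 7 + 3 = 10)
X = 43 (X = 5/2 + (6 + 3)²/2 = 5/2 + (½)*9² = 5/2 + (½)*81 = 5/2 + 81/2 = 43)
c(D, a) = ⅒ (c(D, a) = 1/10 = ⅒)
105*c(X, 16) = 105*(⅒) = 21/2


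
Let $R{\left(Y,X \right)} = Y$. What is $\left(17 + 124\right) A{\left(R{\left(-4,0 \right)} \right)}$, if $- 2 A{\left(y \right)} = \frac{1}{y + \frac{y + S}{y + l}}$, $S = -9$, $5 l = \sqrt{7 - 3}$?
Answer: $\frac{1269}{7} \approx 181.29$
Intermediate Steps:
$l = \frac{2}{5}$ ($l = \frac{\sqrt{7 - 3}}{5} = \frac{\sqrt{4}}{5} = \frac{1}{5} \cdot 2 = \frac{2}{5} \approx 0.4$)
$A{\left(y \right)} = - \frac{1}{2 \left(y + \frac{-9 + y}{\frac{2}{5} + y}\right)}$ ($A{\left(y \right)} = - \frac{1}{2 \left(y + \frac{y - 9}{y + \frac{2}{5}}\right)} = - \frac{1}{2 \left(y + \frac{-9 + y}{\frac{2}{5} + y}\right)}$)
$\left(17 + 124\right) A{\left(R{\left(-4,0 \right)} \right)} = \left(17 + 124\right) \frac{-2 - -20}{2 \left(-45 + 5 \left(-4\right)^{2} + 7 \left(-4\right)\right)} = 141 \frac{-2 + 20}{2 \left(-45 + 5 \cdot 16 - 28\right)} = 141 \cdot \frac{1}{2} \frac{1}{-45 + 80 - 28} \cdot 18 = 141 \cdot \frac{1}{2} \cdot \frac{1}{7} \cdot 18 = 141 \cdot \frac{9}{7} = \frac{1269}{7}$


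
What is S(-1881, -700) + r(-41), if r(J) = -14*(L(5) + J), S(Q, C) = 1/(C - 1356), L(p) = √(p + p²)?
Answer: 1180143/2056 - 14*√30 ≈ 497.32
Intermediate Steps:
S(Q, C) = 1/(-1356 + C)
r(J) = -14*J - 14*√30 (r(J) = -14*(√(5*(1 + 5)) + J) = -14*(√(5*6) + J) = -14*(√30 + J) = -14*(J + √30) = -14*J - 14*√30)
S(-1881, -700) + r(-41) = 1/(-1356 - 700) + (-14*(-41) - 14*√30) = 1/(-2056) + (574 - 14*√30) = -1/2056 + (574 - 14*√30) = 1180143/2056 - 14*√30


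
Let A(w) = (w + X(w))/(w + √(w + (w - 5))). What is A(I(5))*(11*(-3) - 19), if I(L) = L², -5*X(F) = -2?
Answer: -1651/29 + 4953*√5/725 ≈ -41.655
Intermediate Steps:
X(F) = ⅖ (X(F) = -⅕*(-2) = ⅖)
A(w) = (⅖ + w)/(w + √(-5 + 2*w)) (A(w) = (w + ⅖)/(w + √(w + (w - 5))) = (⅖ + w)/(w + √(w + (-5 + w))) = (⅖ + w)/(w + √(-5 + 2*w)))
A(I(5))*(11*(-3) - 19) = ((⅖ + 5²)/(5² + √(-5 + 2*5²)))*(11*(-3) - 19) = ((⅖ + 25)/(25 + √(-5 + 2*25)))*(-33 - 19) = ((127/5)/(25 + √(-5 + 50)))*(-52) = ((127/5)/(25 + √45))*(-52) = ((127/5)/(25 + 3*√5))*(-52) = (127/(5*(25 + 3*√5)))*(-52) = -6604/(5*(25 + 3*√5))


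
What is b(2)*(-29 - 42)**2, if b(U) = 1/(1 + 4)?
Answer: 5041/5 ≈ 1008.2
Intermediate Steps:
b(U) = 1/5
b(2)*(-29 - 42)**2 = (-29 - 42)**2/5 = (1/5)*(-71)**2 = (1/5)*5041 = 5041/5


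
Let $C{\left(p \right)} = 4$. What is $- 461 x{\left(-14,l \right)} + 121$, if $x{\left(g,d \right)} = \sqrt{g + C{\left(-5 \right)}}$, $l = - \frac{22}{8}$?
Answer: $121 - 461 i \sqrt{10} \approx 121.0 - 1457.8 i$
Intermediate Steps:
$l = - \frac{11}{4}$ ($l = \left(-22\right) \frac{1}{8} = - \frac{11}{4} \approx -2.75$)
$x{\left(g,d \right)} = \sqrt{4 + g}$ ($x{\left(g,d \right)} = \sqrt{g + 4} = \sqrt{4 + g}$)
$- 461 x{\left(-14,l \right)} + 121 = - 461 \sqrt{4 - 14} + 121 = - 461 \sqrt{-10} + 121 = - 461 i \sqrt{10} + 121 = 121 - 461 i \sqrt{10}$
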